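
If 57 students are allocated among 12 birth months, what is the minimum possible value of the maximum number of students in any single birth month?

5

The 12 birth months are the holes and the 57 students are the pigeons.
If every birth month held at most 4 students, the total would be at most 12 × 4 = 48, which is less than 57.
So some birth month holds at least ⌈57/12⌉ = 5 students.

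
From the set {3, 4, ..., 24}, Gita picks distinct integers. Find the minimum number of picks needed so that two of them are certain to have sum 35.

16

Group the elements by complementary pair {x, 35−x}: {11,24}, {12,23}, {13,22}, …, giving 7 two-element pairs and 8 integers whose partner 35−x falls outside [3,24].
Pigeonhole: treating each of those 15 groups as a pigeonhole, one can pick one integer per group — 15 integers — with no two summing to 35.
The 16th integer lands in an occupied pair, forcing a sum of 35.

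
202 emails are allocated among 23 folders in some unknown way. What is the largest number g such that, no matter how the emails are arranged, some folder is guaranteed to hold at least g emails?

Pigeonhole: the 23 folders are the holes and the 202 emails are the pigeons.
If every folder held at most 8 emails, the total would be at most 23 × 8 = 184, which is less than 202.
So some folder holds at least ⌈202/23⌉ = 9 emails.

9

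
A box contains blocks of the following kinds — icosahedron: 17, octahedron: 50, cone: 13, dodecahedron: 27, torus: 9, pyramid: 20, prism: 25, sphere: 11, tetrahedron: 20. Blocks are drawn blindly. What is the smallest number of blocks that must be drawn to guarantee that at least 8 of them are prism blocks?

In the worst case for collecting prism blocks, every non-prism block comes out first.
There are 17 + 50 + 13 + 27 + 9 + 20 + 11 + 20 = 167 non-prism blocks altogether.
After those, each further block must be prism, so 167 + 8 = 175 draws guarantee 8 prism blocks.

175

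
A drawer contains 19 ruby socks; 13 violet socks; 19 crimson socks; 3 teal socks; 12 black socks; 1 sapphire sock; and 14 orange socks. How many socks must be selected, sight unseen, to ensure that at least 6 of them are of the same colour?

30

An adversary could hand out at most 5 socks per colour (teal, sapphire run out sooner): 5 + 5 + 5 + 3 + 5 + 1 + 5 = 29 socks and still no colour has 6.
One more sock lands in a colour already at 5, so 30 draws are enough and 29 are not.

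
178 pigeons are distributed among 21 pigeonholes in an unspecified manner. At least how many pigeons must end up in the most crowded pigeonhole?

Pigeonhole: the 21 pigeonholes are the holes and the 178 pigeons are the pigeons.
If every pigeonhole held at most 8 pigeons, the total would be at most 21 × 8 = 168, which is less than 178.
So some pigeonhole holds at least ⌈178/21⌉ = 9 pigeons.

9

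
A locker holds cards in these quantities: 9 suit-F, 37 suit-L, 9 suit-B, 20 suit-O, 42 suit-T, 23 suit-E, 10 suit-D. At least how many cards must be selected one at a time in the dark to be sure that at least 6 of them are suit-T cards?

114

In the worst case for collecting suit-T cards, every non-suit-T card comes out first.
There are 9 + 37 + 9 + 20 + 23 + 10 = 108 non-suit-T cards altogether.
After those, each further card must be suit-T, so 108 + 6 = 114 draws guarantee 6 suit-T cards.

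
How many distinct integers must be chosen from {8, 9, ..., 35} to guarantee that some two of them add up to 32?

Two chosen integers sum to 32 exactly when both halves of some pair {x, 32−x} with 8 ≤ x ≤ 32−x ≤ 24 are chosen — 8 such pairs.
The remaining 12 elements (those with no distinct partner in range) can never complete a 32-sum, so the worst case takes all of them and one from each pair: 12 + 8 = 20.
By the pigeonhole principle, the 21st integer has to be the second member of some pair, so 20 + 1 = 21.

21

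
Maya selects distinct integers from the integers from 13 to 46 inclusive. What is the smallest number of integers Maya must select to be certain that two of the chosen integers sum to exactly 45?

Two chosen integers sum to 45 exactly when both halves of some pair {x, 45−x} with 13 ≤ x ≤ 45−x ≤ 32 are chosen — 10 such pairs.
The remaining 14 elements (those with no distinct partner in range) can never complete a 45-sum, so the worst case takes all of them and one from each pair: 14 + 10 = 24.
Pigeonhole: the 25th integer has to be the second member of some pair, so 24 + 1 = 25.

25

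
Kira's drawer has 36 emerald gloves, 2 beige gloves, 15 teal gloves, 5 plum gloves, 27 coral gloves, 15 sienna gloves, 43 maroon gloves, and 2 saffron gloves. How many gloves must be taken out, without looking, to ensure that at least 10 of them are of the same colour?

55

An adversary could hand out at most 9 gloves per colour (beige, plum, saffron run out sooner): 9 + 2 + 9 + 5 + 9 + 9 + 9 + 2 = 54 gloves and still no colour has 10.
By the pigeonhole principle, one more glove lands in a colour already at 9, so 55 draws are enough and 54 are not.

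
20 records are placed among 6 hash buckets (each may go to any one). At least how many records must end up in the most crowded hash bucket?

By the pigeonhole principle, the 6 hash buckets are the holes and the 20 records are the pigeons.
If every hash bucket held at most 3 records, the total would be at most 6 × 3 = 18, which is less than 20.
So some hash bucket holds at least ⌈20/6⌉ = 4 records.

4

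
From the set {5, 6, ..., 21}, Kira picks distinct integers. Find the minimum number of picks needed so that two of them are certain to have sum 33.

13

A set avoiding the sum 33 can contain at most one of each pair {x, 33−x}, plus the 7 elements whose complement lies outside the range.
The integers 5, …, 16 (12 of them) are such a set: any two sum to at least 5+6 = 11 and at most 15+16 = 31 < 33.
By the pigeonhole principle, any 13th integer completes one of the 5 pairs, so 13 choices force a sum of 33.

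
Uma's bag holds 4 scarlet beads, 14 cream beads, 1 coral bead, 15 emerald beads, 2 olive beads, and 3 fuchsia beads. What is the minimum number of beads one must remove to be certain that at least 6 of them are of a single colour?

21

An adversary could hand out at most 5 beads per colour (4 colours run out sooner): 4 + 5 + 1 + 5 + 2 + 3 = 20 beads and still no colour has 6.
By the pigeonhole principle, one more bead lands in a colour already at 5, so 21 draws are enough and 20 are not.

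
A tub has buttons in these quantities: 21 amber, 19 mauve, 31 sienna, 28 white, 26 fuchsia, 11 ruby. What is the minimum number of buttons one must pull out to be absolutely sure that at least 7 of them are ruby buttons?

In the worst case for collecting ruby buttons, every non-ruby button comes out first.
There are 21 + 19 + 31 + 28 + 26 = 125 non-ruby buttons altogether.
After those, each further button must be ruby, so 125 + 7 = 132 draws guarantee 7 ruby buttons.

132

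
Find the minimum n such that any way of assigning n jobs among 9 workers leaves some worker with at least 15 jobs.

With 126 jobs one could put exactly 14 in each of the 9 workers, and no worker would reach 15.
One more job must land in a worker that already has 14, giving it 15.
So 9 × 14 + 1 = 127 jobs are required.

127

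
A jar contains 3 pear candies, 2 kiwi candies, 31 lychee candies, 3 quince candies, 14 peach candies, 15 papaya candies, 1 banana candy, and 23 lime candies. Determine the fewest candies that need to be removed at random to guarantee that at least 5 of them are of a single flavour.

26

An adversary could hand out at most 4 candies per flavour (4 flavours run out sooner): 3 + 2 + 4 + 3 + 4 + 4 + 1 + 4 = 25 candies and still no flavour has 5.
One more candy lands in a flavour already at 4, so 26 draws are enough and 25 are not.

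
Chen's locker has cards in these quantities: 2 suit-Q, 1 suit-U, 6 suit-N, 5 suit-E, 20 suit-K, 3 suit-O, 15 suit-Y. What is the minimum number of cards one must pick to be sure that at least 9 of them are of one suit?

34

The 7 suits are the holes; the cards drawn are the pigeons.
To avoid 9 of any one suit, the worst case takes at most 8 of each suit, or every card of a suit that has fewer than 8.
That gives 2 + 1 + 6 + 5 + 8 + 3 + 8 = 33 cards with no suit reaching 9.
The next card forces some suit to 9, so 33 + 1 = 34.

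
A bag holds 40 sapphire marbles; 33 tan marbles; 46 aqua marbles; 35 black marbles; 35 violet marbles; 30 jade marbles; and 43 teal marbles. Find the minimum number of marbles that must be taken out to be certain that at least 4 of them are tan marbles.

In the worst case for collecting tan marbles, every non-tan marble comes out first.
There are 40 + 46 + 35 + 35 + 30 + 43 = 229 non-tan marbles altogether.
After those, each further marble must be tan, so 229 + 4 = 233 draws guarantee 4 tan marbles.

233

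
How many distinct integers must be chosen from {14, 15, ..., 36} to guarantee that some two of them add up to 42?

17

Group the elements by complementary pair {x, 42−x}: {14,28}, {15,27}, {16,26}, …, giving 7 two-element pairs, the single value 21 (it cannot pair with itself since the integers are distinct), and 8 integers whose partner 42−x falls outside [14,36].
Treating each of those 16 groups as a pigeonhole, one can pick one integer per group — 16 integers — with no two summing to 42.
The 17th integer lands in an occupied pair, forcing a sum of 42.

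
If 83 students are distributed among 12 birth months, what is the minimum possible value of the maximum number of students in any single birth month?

By the pigeonhole principle, the 12 birth months are the holes and the 83 students are the pigeons.
If every birth month held at most 6 students, the total would be at most 12 × 6 = 72, which is less than 83.
So some birth month holds at least ⌈83/12⌉ = 7 students.

7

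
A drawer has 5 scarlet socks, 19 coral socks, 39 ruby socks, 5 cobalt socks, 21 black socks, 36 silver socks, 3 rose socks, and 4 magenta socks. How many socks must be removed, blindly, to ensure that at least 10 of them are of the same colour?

An adversary could hand out at most 9 socks per colour (4 colours run out sooner): 5 + 9 + 9 + 5 + 9 + 9 + 3 + 4 = 53 socks and still no colour has 10.
By pigeonhole, one more sock lands in a colour already at 9, so 54 draws are enough and 53 are not.

54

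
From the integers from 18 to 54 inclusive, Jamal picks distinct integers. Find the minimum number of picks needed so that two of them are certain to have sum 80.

Group the elements by complementary pair {x, 80−x}: {26,54}, {27,53}, {28,52}, …, giving 14 two-element pairs, the single value 40 (it cannot pair with itself since the integers are distinct), and 8 integers whose partner 80−x falls outside [18,54].
Pigeonhole: treating each of those 23 groups as a pigeonhole, one can pick one integer per group — 23 integers — with no two summing to 80.
The 24th integer lands in an occupied pair, forcing a sum of 80.

24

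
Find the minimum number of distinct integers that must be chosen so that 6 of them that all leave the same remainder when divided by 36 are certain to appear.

The 36 residue classes mod 36 are the pigeonholes.
With 180 integers one could put 5 in each residue class and have no class reach 6.
The 181st integer pushes some class to 6, so 36·5 + 1 = 181.

181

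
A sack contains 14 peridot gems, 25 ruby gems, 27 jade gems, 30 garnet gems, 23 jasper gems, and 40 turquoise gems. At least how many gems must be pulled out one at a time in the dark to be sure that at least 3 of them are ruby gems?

137

In the worst case for collecting ruby gems, every non-ruby gem comes out first.
There are 14 + 27 + 30 + 23 + 40 = 134 non-ruby gems altogether.
After those, each further gem must be ruby, so 134 + 3 = 137 draws guarantee 3 ruby gems.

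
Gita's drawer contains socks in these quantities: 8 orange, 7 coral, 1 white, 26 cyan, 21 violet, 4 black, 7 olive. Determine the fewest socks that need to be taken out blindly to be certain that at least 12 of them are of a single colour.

50

Put each drawn sock into a box by colour. The largest draw with every box below 12 takes min(count, 11) from each colour; colours with fewer than 11 contribute all they have.
Σ min(cᵢ, 11) = 8 + 7 + 1 + 11 + 11 + 4 + 7 = 49.
Draw number 49 + 1 = 50 must push one box to 12.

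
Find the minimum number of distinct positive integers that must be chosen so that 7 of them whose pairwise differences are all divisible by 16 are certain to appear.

Integers whose pairwise differences are multiples of 16 are exactly those sharing a remainder mod 16. The 16 residue classes mod 16 are the pigeonholes.
With 96 integers one could put 6 in each residue class and have no class reach 7.
The 97th integer pushes some class to 7, so 16·6 + 1 = 97.

97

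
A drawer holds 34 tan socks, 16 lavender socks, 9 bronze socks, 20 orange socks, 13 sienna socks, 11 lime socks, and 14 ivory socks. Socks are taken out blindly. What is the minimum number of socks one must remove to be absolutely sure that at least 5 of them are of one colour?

29

An adversary could hand out at most 4 socks per colour: 4 + 4 + 4 + 4 + 4 + 4 + 4 = 28 socks and still no colour has 5.
One more sock lands in a colour already at 4, so 29 draws are enough and 28 are not.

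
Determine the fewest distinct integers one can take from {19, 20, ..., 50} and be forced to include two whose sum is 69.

17

Group the elements by complementary pair {x, 69−x}: {19,50}, {20,49}, {21,48}, …, giving 16 two-element pairs.
Treating each of those 16 groups as a pigeonhole, one can pick one integer per group — 16 integers — with no two summing to 69.
The 17th integer lands in an occupied pair, forcing a sum of 69.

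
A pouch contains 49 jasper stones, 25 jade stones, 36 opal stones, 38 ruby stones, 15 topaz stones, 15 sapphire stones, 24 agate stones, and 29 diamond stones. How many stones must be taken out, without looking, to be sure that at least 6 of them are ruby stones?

199

In the worst case for collecting ruby stones, every non-ruby stone comes out first.
There are 49 + 25 + 36 + 15 + 15 + 24 + 29 = 193 non-ruby stones altogether.
After those, each further stone must be ruby, so 193 + 6 = 199 draws guarantee 6 ruby stones.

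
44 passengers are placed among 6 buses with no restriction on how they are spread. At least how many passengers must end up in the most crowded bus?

Pigeonhole: the 6 buses are the holes and the 44 passengers are the pigeons.
If every bus held at most 7 passengers, the total would be at most 6 × 7 = 42, which is less than 44.
So some bus holds at least ⌈44/6⌉ = 8 passengers.

8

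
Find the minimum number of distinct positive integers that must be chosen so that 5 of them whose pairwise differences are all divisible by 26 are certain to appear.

105

Integers whose pairwise differences are multiples of 26 are exactly those sharing a remainder mod 26. By pigeonhole, the 26 residue classes mod 26 are the pigeonholes.
With 104 integers one could put 4 in each residue class and have no class reach 5.
The 105th integer pushes some class to 5, so 26·4 + 1 = 105.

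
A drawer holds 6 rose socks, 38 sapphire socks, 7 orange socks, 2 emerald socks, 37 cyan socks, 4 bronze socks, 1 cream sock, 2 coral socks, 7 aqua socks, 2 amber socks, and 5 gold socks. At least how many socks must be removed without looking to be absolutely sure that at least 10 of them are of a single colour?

An adversary could hand out at most 9 socks per colour (9 colours run out sooner): 6 + 9 + 7 + 2 + 9 + 4 + 1 + 2 + 7 + 2 + 5 = 54 socks and still no colour has 10.
One more sock lands in a colour already at 9, so 55 draws are enough and 54 are not.

55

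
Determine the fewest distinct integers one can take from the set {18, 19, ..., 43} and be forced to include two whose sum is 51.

19

Two chosen integers sum to 51 exactly when both halves of some pair {x, 51−x} with 18 ≤ x ≤ 51−x ≤ 33 are chosen — 8 such pairs.
The remaining 10 elements (those with no distinct partner in range) can never complete a 51-sum, so the worst case takes all of them and one from each pair: 10 + 8 = 18.
Pigeonhole: the 19th integer has to be the second member of some pair, so 18 + 1 = 19.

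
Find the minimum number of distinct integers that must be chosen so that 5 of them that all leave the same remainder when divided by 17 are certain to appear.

By pigeonhole, the 17 residue classes mod 17 are the pigeonholes.
With 68 integers one could put 4 in each residue class and have no class reach 5.
The 69th integer pushes some class to 5, so 17·4 + 1 = 69.

69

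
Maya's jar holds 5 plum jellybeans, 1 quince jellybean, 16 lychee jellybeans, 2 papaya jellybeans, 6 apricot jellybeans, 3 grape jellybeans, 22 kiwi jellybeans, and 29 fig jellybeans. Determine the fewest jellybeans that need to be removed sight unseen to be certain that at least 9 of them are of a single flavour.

By the pigeonhole principle, the 8 flavours are the holes; the jellybeans drawn are the pigeons.
To avoid 9 of any one flavour, the worst case takes at most 8 of each flavour, or every jellybean of a flavour that has fewer than 8.
That gives 5 + 1 + 8 + 2 + 6 + 3 + 8 + 8 = 41 jellybeans with no flavour reaching 9.
The next jellybean forces some flavour to 9, so 41 + 1 = 42.

42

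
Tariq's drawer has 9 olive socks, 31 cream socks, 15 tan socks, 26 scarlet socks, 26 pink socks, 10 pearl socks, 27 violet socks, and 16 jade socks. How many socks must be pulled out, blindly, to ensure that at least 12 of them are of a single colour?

86

An adversary could hand out at most 11 socks per colour (olive, pearl run out sooner): 9 + 11 + 11 + 11 + 11 + 10 + 11 + 11 = 85 socks and still no colour has 12.
By pigeonhole, one more sock lands in a colour already at 11, so 86 draws are enough and 85 are not.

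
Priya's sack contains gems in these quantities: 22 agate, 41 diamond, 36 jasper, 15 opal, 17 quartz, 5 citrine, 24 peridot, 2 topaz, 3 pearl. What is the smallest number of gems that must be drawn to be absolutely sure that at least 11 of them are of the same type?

71

An adversary could hand out at most 10 gems per type (citrine, topaz, pearl run out sooner): 10 + 10 + 10 + 10 + 10 + 5 + 10 + 2 + 3 = 70 gems and still no type has 11.
Pigeonhole: one more gem lands in a type already at 10, so 71 draws are enough and 70 are not.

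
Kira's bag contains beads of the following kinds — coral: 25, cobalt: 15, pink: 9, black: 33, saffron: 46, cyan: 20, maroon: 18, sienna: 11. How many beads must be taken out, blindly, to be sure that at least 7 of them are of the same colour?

49

The 8 colours are the holes; the beads drawn are the pigeons.
To avoid 7 of any one colour, the worst case takes at most 6 of each colour.
That gives 6 + 6 + 6 + 6 + 6 + 6 + 6 + 6 = 48 beads with no colour reaching 7.
The next bead forces some colour to 7, so 48 + 1 = 49.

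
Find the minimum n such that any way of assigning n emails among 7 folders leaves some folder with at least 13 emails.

85

With 84 emails one could put exactly 12 in each of the 7 folders, and no folder would reach 13.
One more email must land in a folder that already has 12, giving it 13.
So 7 × 12 + 1 = 85 emails are required.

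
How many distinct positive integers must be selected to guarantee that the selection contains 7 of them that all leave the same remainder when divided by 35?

Pigeonhole: the 35 residue classes mod 35 are the pigeonholes.
With 210 integers one could put 6 in each residue class and have no class reach 7.
The 211th integer pushes some class to 7, so 35·6 + 1 = 211.

211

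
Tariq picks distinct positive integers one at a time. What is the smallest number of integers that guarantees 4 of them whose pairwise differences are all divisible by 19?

Integers whose pairwise differences are multiples of 19 are exactly those sharing a remainder mod 19. Pigeonhole: the 19 residue classes mod 19 are the pigeonholes.
With 57 integers one could put 3 in each residue class and have no class reach 4.
The 58th integer pushes some class to 4, so 19·3 + 1 = 58.

58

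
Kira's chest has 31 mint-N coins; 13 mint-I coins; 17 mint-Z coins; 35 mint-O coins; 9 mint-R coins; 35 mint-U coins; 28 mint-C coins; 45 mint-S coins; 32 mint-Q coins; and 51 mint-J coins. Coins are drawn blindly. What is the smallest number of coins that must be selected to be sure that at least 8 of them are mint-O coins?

In the worst case for collecting mint-O coins, every non-mint-O coin comes out first.
There are 31 + 13 + 17 + 9 + 35 + 28 + 45 + 32 + 51 = 261 non-mint-O coins altogether.
After those, each further coin must be mint-O, so 261 + 8 = 269 draws guarantee 8 mint-O coins.

269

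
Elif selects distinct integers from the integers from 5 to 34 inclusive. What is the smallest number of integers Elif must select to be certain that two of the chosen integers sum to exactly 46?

Two chosen integers sum to 46 exactly when both halves of some pair {x, 46−x} with 12 ≤ x ≤ 46−x ≤ 34 are chosen — 11 such pairs.
The remaining 8 elements (those with no distinct partner in range) can never complete a 46-sum, so the worst case takes all of them and one from each pair: 8 + 11 = 19.
The 20th integer has to be the second member of some pair, so 19 + 1 = 20.

20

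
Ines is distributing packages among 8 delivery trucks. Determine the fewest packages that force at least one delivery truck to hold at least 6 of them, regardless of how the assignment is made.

With 40 packages one could put exactly 5 in each of the 8 delivery trucks, and no delivery truck would reach 6.
Pigeonhole: one more package must land in a delivery truck that already has 5, giving it 6.
So 8 × 5 + 1 = 41 packages are required.

41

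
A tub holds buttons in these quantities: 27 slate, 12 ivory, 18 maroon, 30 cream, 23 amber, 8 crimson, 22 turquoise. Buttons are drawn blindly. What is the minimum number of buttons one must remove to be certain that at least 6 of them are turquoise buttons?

In the worst case for collecting turquoise buttons, every non-turquoise button comes out first.
There are 27 + 12 + 18 + 30 + 23 + 8 = 118 non-turquoise buttons altogether.
After those, each further button must be turquoise, so 118 + 6 = 124 draws guarantee 6 turquoise buttons.

124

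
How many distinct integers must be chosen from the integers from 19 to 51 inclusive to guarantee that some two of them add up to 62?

22

Two chosen integers sum to 62 exactly when both halves of some pair {x, 62−x} with 19 ≤ x ≤ 62−x ≤ 43 are chosen — 12 such pairs.
The remaining 9 elements (those with no distinct partner in range) can never complete a 62-sum, so the worst case takes all of them and one from each pair: 9 + 12 = 21.
Pigeonhole: the 22nd integer has to be the second member of some pair, so 21 + 1 = 22.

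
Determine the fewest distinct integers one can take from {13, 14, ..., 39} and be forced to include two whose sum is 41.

20

A set avoiding the sum 41 can contain at most one of each pair {x, 41−x}, plus the 11 elements whose complement lies outside the range.
The integers 21, …, 39 (19 of them) are such a set: any two sum to at least 21+22 = 43 > 41.
Any 20th integer completes one of the 8 pairs, so 20 choices force a sum of 41.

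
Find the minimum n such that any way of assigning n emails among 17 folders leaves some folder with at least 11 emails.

171

With 170 emails one could put exactly 10 in each of the 17 folders, and no folder would reach 11.
By pigeonhole, one more email must land in a folder that already has 10, giving it 11.
So 17 × 10 + 1 = 171 emails are required.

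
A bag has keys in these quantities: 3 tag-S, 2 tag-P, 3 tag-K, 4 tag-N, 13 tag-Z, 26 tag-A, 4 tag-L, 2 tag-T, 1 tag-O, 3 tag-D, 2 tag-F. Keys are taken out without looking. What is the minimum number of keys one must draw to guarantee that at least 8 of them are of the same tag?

An adversary could hand out at most 7 keys per tag (9 tags run out sooner): 3 + 2 + 3 + 4 + 7 + 7 + 4 + 2 + 1 + 3 + 2 = 38 keys and still no tag has 8.
By pigeonhole, one more key lands in a tag already at 7, so 39 draws are enough and 38 are not.

39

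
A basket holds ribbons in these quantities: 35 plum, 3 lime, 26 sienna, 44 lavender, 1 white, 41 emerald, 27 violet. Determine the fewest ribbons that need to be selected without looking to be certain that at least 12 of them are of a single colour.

An adversary could hand out at most 11 ribbons per colour (lime, white run out sooner): 11 + 3 + 11 + 11 + 1 + 11 + 11 = 59 ribbons and still no colour has 12.
Pigeonhole: one more ribbon lands in a colour already at 11, so 60 draws are enough and 59 are not.

60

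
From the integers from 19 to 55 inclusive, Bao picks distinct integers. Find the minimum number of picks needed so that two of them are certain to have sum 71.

21

Two chosen integers sum to 71 exactly when both halves of some pair {x, 71−x} with 19 ≤ x ≤ 71−x ≤ 52 are chosen — 17 such pairs.
The remaining 3 elements (those with no distinct partner in range) can never complete a 71-sum, so the worst case takes all of them and one from each pair: 3 + 17 = 20.
By pigeonhole, the 21st integer has to be the second member of some pair, so 20 + 1 = 21.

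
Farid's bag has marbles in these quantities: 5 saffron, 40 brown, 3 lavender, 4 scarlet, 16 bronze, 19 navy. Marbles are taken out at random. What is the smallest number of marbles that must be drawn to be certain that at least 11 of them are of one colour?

43

By the pigeonhole principle, put each drawn marble into a box by colour. The largest draw with every box below 11 takes min(count, 10) from each colour; colours with fewer than 10 contribute all they have.
Σ min(cᵢ, 10) = 5 + 10 + 3 + 4 + 10 + 10 = 42.
Draw number 42 + 1 = 43 must push one box to 11.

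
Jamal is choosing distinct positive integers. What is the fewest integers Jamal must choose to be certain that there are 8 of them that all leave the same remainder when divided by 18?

The 18 residue classes mod 18 are the pigeonholes.
With 126 integers one could put 7 in each residue class and have no class reach 8.
The 127th integer pushes some class to 8, so 18·7 + 1 = 127.

127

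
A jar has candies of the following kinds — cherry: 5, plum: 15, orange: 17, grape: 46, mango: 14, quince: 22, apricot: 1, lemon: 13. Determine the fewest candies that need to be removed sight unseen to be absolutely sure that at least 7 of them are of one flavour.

43

An adversary could hand out at most 6 candies per flavour (cherry, apricot run out sooner): 5 + 6 + 6 + 6 + 6 + 6 + 1 + 6 = 42 candies and still no flavour has 7.
Pigeonhole: one more candy lands in a flavour already at 6, so 43 draws are enough and 42 are not.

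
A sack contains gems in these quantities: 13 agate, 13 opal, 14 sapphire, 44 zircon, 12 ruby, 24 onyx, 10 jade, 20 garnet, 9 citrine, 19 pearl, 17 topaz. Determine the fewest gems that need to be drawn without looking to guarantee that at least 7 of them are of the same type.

67

Pigeonhole: put each drawn gem into a box by type. The largest draw with every box below 7 takes min(count, 6) from each type.
Σ min(cᵢ, 6) = 6 + 6 + 6 + 6 + 6 + 6 + 6 + 6 + 6 + 6 + 6 = 66.
Draw number 66 + 1 = 67 must push one box to 7.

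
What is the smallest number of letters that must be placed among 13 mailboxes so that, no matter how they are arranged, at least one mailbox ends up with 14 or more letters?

170

With 169 letters one could put exactly 13 in each of the 13 mailboxes, and no mailbox would reach 14.
By the pigeonhole principle, one more letter must land in a mailbox that already has 13, giving it 14.
So 13 × 13 + 1 = 170 letters are required.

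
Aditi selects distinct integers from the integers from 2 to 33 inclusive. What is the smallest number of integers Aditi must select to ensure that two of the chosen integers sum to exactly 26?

A set avoiding the sum 26 can contain at most one of each pair {x, 26−x}, plus the 10 elements whose complement lies outside the range or equal to its own complement.
The integers 13, …, 33 (21 of them) are such a set: any two sum to at least 13+14 = 27 > 26.
By pigeonhole, any 22nd integer completes one of the 11 pairs, so 22 choices force a sum of 26.

22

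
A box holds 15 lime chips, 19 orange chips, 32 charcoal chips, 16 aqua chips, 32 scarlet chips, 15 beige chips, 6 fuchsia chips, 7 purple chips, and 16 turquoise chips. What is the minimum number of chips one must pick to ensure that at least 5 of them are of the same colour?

37

Put each drawn chip into a box by colour. The largest draw with every box below 5 takes min(count, 4) from each colour.
Σ min(cᵢ, 4) = 4 + 4 + 4 + 4 + 4 + 4 + 4 + 4 + 4 = 36.
Draw number 36 + 1 = 37 must push one box to 5.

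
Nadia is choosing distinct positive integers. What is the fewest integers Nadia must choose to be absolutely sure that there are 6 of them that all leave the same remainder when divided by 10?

The 10 residue classes mod 10 are the pigeonholes.
With 50 integers one could put 5 in each residue class and have no class reach 6.
The 51st integer pushes some class to 6, so 10·5 + 1 = 51.

51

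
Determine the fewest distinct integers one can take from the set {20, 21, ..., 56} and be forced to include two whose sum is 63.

26

A set avoiding the sum 63 can contain at most one of each pair {x, 63−x}, plus the 13 elements whose complement lies outside the range.
The integers 32, …, 56 (25 of them) are such a set: any two sum to at least 32+33 = 65 > 63.
Any 26th integer completes one of the 12 pairs, so 26 choices force a sum of 63.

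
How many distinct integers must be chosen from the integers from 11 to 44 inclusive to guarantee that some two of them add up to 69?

25

Two chosen integers sum to 69 exactly when both halves of some pair {x, 69−x} with 25 ≤ x ≤ 69−x ≤ 44 are chosen — 10 such pairs.
The remaining 14 elements (those with no distinct partner in range) can never complete a 69-sum, so the worst case takes all of them and one from each pair: 14 + 10 = 24.
By pigeonhole, the 25th integer has to be the second member of some pair, so 24 + 1 = 25.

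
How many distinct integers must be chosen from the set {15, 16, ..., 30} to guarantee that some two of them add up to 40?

12

Group the elements by complementary pair {x, 40−x}: {15,25}, {16,24}, {17,23}, …, giving 5 two-element pairs, the single value 20 (it cannot pair with itself since the integers are distinct), and 5 integers whose partner 40−x falls outside [15,30].
By the pigeonhole principle, treating each of those 11 groups as a pigeonhole, one can pick one integer per group — 11 integers — with no two summing to 40.
The 12th integer lands in an occupied pair, forcing a sum of 40.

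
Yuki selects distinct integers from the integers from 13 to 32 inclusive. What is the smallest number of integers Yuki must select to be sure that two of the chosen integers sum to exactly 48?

A set avoiding the sum 48 can contain at most one of each pair {x, 48−x}, plus the 4 elements whose complement lies outside the range or equal to its own complement.
The integers 13, …, 24 (12 of them) are such a set: any two sum to at least 13+14 = 27 and at most 23+24 = 47 < 48.
Any 13th integer completes one of the 8 pairs, so 13 choices force a sum of 48.

13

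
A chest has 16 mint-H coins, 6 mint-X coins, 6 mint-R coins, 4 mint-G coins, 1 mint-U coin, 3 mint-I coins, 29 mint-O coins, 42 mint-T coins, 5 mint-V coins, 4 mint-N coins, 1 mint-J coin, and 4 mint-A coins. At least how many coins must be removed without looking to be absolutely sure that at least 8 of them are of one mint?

56

Pigeonhole: put each drawn coin into a box by mint. The largest draw with every box below 8 takes min(count, 7) from each mint; mints with fewer than 7 contribute all they have.
Σ min(cᵢ, 7) = 7 + 6 + 6 + 4 + 1 + 3 + 7 + 7 + 5 + 4 + 1 + 4 = 55.
Draw number 55 + 1 = 56 must push one box to 8.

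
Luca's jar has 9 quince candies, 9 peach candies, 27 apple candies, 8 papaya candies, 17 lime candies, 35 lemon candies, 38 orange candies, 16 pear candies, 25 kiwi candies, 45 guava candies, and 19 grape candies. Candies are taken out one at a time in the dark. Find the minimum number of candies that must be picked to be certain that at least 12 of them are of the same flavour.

The 11 flavours are the holes; the candies drawn are the pigeons.
To avoid 12 of any one flavour, the worst case takes at most 11 of each flavour, or every candy of a flavour that has fewer than 11.
That gives 9 + 9 + 11 + 8 + 11 + 11 + 11 + 11 + 11 + 11 + 11 = 114 candies with no flavour reaching 12.
The next candy forces some flavour to 12, so 114 + 1 = 115.

115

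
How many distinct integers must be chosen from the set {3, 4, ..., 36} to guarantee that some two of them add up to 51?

Group the elements by complementary pair {x, 51−x}: {15,36}, {16,35}, {17,34}, …, giving 11 two-element pairs and 12 integers whose partner 51−x falls outside [3,36].
By pigeonhole, treating each of those 23 groups as a pigeonhole, one can pick one integer per group — 23 integers — with no two summing to 51.
The 24th integer lands in an occupied pair, forcing a sum of 51.

24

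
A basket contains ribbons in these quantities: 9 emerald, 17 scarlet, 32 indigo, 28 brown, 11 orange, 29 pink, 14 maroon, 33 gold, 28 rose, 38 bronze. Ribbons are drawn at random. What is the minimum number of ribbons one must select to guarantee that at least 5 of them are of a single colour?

41

By pigeonhole, put each drawn ribbon into a box by colour. The largest draw with every box below 5 takes min(count, 4) from each colour.
Σ min(cᵢ, 4) = 4 + 4 + 4 + 4 + 4 + 4 + 4 + 4 + 4 + 4 = 40.
Draw number 40 + 1 = 41 must push one box to 5.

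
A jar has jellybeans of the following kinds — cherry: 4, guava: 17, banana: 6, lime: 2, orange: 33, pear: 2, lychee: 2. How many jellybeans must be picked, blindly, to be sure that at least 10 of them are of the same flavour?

35

By the pigeonhole principle, put each drawn jellybean into a box by flavour. The largest draw with every box below 10 takes min(count, 9) from each flavour; flavours with fewer than 9 contribute all they have.
Σ min(cᵢ, 9) = 4 + 9 + 6 + 2 + 9 + 2 + 2 = 34.
Draw number 34 + 1 = 35 must push one box to 10.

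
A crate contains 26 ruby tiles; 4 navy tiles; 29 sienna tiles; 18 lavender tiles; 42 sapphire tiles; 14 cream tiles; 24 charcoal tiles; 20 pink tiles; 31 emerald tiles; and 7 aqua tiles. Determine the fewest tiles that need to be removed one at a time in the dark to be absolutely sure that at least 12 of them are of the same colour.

100

Put each drawn tile into a box by colour. The largest draw with every box below 12 takes min(count, 11) from each colour; colours with fewer than 11 contribute all they have.
Σ min(cᵢ, 11) = 11 + 4 + 11 + 11 + 11 + 11 + 11 + 11 + 11 + 7 = 99.
Draw number 99 + 1 = 100 must push one box to 12.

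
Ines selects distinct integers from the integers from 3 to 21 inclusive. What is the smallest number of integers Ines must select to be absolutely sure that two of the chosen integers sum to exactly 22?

Two chosen integers sum to 22 exactly when both halves of some pair {x, 22−x} with 3 ≤ x ≤ 22−x ≤ 19 are chosen — 8 such pairs.
The remaining 3 elements (those with no distinct partner in range) can never complete a 22-sum, so the worst case takes all of them and one from each pair: 3 + 8 = 11.
By pigeonhole, the 12th integer has to be the second member of some pair, so 11 + 1 = 12.

12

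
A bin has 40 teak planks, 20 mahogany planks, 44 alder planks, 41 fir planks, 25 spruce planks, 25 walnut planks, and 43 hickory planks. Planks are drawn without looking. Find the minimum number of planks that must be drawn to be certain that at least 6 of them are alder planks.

In the worst case for collecting alder planks, every non-alder plank comes out first.
There are 40 + 20 + 41 + 25 + 25 + 43 = 194 non-alder planks altogether.
After those, each further plank must be alder, so 194 + 6 = 200 draws guarantee 6 alder planks.

200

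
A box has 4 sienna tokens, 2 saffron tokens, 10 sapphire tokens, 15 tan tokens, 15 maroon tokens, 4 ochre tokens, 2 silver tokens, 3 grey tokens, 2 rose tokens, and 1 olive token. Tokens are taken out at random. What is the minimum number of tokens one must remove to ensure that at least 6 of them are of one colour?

34

An adversary could hand out at most 5 tokens per colour (7 colours run out sooner): 4 + 2 + 5 + 5 + 5 + 4 + 2 + 3 + 2 + 1 = 33 tokens and still no colour has 6.
One more token lands in a colour already at 5, so 34 draws are enough and 33 are not.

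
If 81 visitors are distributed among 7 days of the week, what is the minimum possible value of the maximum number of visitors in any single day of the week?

12

By the pigeonhole principle, the 7 days of the week are the holes and the 81 visitors are the pigeons.
If every day of the week held at most 11 visitors, the total would be at most 7 × 11 = 77, which is less than 81.
So some day of the week holds at least ⌈81/7⌉ = 12 visitors.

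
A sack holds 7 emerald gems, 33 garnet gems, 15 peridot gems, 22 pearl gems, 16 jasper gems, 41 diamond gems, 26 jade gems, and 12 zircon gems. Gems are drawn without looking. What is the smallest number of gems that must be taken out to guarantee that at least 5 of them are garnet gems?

144

In the worst case for collecting garnet gems, every non-garnet gem comes out first.
There are 7 + 15 + 22 + 16 + 41 + 26 + 12 = 139 non-garnet gems altogether.
After those, each further gem must be garnet, so 139 + 5 = 144 draws guarantee 5 garnet gems.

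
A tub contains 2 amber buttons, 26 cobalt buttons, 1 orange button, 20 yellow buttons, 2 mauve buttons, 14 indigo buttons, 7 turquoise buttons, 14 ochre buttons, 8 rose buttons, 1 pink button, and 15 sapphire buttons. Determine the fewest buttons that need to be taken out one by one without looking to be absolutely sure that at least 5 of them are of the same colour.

Put each drawn button into a box by colour. The largest draw with every box below 5 takes min(count, 4) from each colour; colours with fewer than 4 contribute all they have.
Σ min(cᵢ, 4) = 2 + 4 + 1 + 4 + 2 + 4 + 4 + 4 + 4 + 1 + 4 = 34.
Draw number 34 + 1 = 35 must push one box to 5.

35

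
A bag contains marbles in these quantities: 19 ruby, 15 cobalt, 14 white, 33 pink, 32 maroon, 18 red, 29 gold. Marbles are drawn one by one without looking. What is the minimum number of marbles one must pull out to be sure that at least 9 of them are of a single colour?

An adversary could hand out at most 8 marbles per colour: 8 + 8 + 8 + 8 + 8 + 8 + 8 = 56 marbles and still no colour has 9.
Pigeonhole: one more marble lands in a colour already at 8, so 57 draws are enough and 56 are not.

57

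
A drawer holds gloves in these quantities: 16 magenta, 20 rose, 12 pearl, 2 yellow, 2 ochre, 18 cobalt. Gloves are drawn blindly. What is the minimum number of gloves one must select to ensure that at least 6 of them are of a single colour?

25

By pigeonhole, put each drawn glove into a box by colour. The largest draw with every box below 6 takes min(count, 5) from each colour; colours with fewer than 5 contribute all they have.
Σ min(cᵢ, 5) = 5 + 5 + 5 + 2 + 2 + 5 = 24.
Draw number 24 + 1 = 25 must push one box to 6.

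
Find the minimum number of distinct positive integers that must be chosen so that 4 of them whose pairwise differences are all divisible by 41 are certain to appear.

Integers whose pairwise differences are multiples of 41 are exactly those sharing a remainder mod 41. The 41 residue classes mod 41 are the pigeonholes.
With 123 integers one could put 3 in each residue class and have no class reach 4.
The 124th integer pushes some class to 4, so 41·3 + 1 = 124.

124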